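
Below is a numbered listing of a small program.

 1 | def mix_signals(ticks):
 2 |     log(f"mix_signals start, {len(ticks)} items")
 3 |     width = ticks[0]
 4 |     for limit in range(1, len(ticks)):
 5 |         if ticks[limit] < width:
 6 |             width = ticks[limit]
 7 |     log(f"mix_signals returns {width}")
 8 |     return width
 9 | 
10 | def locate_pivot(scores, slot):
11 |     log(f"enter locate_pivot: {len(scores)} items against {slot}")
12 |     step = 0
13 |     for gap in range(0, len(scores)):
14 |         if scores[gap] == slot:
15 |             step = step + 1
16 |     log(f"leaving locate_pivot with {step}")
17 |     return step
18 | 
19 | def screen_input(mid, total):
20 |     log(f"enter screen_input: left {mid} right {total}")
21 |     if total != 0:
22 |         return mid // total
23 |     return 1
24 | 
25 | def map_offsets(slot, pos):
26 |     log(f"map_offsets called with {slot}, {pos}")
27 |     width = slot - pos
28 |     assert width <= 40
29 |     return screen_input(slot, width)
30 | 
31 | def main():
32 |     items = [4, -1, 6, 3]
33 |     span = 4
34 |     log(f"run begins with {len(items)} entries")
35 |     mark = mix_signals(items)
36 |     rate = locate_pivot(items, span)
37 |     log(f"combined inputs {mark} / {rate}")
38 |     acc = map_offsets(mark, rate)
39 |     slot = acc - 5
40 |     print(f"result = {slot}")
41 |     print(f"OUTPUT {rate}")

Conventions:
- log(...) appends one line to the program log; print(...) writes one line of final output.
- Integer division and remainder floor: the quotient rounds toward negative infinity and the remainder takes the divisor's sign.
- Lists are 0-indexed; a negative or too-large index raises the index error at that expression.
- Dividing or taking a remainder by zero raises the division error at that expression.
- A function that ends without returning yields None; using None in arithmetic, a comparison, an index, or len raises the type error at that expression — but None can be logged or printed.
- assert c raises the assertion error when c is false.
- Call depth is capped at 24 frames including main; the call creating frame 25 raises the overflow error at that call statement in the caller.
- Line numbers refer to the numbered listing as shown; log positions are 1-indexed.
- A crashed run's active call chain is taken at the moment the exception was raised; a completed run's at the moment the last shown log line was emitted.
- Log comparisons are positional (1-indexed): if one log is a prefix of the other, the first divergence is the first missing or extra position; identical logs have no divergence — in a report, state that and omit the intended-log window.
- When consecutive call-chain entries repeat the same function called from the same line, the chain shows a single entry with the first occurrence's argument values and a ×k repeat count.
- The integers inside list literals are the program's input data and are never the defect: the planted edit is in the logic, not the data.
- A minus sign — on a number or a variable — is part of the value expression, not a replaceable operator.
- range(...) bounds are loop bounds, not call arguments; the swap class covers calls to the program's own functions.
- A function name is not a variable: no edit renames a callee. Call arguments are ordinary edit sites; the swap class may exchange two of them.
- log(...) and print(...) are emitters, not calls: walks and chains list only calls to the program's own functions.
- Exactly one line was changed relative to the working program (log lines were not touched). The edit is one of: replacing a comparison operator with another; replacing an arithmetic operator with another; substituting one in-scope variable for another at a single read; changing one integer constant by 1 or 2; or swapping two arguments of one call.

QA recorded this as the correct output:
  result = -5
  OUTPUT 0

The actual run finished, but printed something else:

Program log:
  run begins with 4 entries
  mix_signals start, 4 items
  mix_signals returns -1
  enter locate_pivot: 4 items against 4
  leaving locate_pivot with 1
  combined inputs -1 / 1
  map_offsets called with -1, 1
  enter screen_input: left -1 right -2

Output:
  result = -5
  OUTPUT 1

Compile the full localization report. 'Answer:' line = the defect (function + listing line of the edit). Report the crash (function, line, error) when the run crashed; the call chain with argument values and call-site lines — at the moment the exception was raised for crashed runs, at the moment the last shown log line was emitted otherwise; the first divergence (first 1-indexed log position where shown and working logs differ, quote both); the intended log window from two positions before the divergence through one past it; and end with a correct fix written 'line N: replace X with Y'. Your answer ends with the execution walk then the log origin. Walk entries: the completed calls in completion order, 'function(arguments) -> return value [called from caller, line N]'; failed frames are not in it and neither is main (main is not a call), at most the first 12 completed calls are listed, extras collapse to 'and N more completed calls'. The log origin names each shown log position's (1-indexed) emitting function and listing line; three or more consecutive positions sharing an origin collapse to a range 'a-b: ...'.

Answer: the defect is in main at line 41.
Key observation: Nothing in the log betrays the bug — only the output does.
Call chain: main -> map_offsets(-1, 1) (called at line 38) -> screen_input(-1, -2) (called at line 29).
First divergence: there is none — every log position agrees.
Execution walk:
  mix_signals([4, -1, 6, 3]) -> -1  [called from main, line 35]
  locate_pivot([4, -1, 6, 3], 4) -> 1  [called from main, line 36]
  screen_input(-1, -2) -> 0  [called from map_offsets, line 29]
  map_offsets(-1, 1) -> 0  [called from main, line 38]
Origin of each log line:
  1 — main, line 34
  2 — mix_signals, line 2
  3 — mix_signals, line 7
  4 — locate_pivot, line 11
  5 — locate_pivot, line 16
  6 — main, line 37
  7 — map_offsets, line 26
  8 — screen_input, line 20
A correct fix: line 41: replace `rate` with `acc`.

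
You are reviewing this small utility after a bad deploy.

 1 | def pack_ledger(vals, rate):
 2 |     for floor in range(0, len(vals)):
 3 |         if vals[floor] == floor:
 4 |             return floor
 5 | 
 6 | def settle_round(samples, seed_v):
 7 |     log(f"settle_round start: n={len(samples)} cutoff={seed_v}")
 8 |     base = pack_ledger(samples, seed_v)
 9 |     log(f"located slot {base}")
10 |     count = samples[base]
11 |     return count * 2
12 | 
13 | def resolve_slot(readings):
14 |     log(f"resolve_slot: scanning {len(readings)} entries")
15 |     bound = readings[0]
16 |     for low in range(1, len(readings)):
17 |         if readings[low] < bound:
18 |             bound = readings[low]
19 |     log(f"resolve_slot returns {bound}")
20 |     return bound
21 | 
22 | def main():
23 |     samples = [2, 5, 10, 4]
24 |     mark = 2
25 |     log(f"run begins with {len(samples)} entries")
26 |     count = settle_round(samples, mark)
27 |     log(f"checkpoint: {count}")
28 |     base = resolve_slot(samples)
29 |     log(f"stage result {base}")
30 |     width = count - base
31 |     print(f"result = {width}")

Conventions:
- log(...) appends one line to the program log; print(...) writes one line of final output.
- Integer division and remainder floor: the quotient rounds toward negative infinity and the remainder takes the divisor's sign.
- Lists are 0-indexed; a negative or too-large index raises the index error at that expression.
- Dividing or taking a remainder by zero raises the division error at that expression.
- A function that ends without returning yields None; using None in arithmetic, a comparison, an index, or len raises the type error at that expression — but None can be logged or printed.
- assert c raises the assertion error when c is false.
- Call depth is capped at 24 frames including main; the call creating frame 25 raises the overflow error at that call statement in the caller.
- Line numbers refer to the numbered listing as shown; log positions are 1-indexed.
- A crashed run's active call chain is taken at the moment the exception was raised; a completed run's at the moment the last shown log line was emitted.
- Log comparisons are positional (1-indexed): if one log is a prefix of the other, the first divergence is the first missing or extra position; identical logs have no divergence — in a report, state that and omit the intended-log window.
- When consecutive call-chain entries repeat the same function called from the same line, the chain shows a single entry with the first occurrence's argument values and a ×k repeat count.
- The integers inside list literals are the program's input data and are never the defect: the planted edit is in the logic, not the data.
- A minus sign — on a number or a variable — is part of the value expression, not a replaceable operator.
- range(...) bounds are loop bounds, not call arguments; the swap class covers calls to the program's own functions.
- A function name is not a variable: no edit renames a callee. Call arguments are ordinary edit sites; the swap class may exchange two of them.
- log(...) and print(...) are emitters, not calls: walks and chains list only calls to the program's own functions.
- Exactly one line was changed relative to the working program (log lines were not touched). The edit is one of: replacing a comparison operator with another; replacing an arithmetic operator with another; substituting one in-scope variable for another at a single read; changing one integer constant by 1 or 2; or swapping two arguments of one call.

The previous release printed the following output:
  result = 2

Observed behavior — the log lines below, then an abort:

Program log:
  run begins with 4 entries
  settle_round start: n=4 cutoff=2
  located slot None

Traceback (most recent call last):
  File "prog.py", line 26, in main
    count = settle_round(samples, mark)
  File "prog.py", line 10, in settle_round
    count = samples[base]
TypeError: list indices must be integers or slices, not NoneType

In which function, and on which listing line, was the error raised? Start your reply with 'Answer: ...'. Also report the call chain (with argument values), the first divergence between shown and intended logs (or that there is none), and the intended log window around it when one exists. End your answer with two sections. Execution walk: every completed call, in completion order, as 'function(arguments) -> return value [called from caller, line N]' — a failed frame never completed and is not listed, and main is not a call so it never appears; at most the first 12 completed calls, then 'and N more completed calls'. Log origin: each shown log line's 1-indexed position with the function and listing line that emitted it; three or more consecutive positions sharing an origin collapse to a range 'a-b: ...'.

Answer: the error was raised in settle_round, line 10.
Key fact: The earliest visible damage is log position 3 — 'located slot None' rather than the intended 'located slot 0'.
Call chain: main -> settle_round([2, 5, 10, 4], 2) (called at line 26).
First divergence: at position 3 the run shows 'located slot None' where the working version logs 'located slot 0'.
Intended log window:
  1: run begins with 4 entries
  2: settle_round start: n=4 cutoff=2
  3: located slot 0
  4: checkpoint: 4
Execution walk:
  pack_ledger([2, 5, 10, 4], 2) -> None  [called from settle_round, line 8]
Log origin:
  1: emitted by main (line 25)
  2: emitted by settle_round (line 7)
  3: emitted by settle_round (line 9)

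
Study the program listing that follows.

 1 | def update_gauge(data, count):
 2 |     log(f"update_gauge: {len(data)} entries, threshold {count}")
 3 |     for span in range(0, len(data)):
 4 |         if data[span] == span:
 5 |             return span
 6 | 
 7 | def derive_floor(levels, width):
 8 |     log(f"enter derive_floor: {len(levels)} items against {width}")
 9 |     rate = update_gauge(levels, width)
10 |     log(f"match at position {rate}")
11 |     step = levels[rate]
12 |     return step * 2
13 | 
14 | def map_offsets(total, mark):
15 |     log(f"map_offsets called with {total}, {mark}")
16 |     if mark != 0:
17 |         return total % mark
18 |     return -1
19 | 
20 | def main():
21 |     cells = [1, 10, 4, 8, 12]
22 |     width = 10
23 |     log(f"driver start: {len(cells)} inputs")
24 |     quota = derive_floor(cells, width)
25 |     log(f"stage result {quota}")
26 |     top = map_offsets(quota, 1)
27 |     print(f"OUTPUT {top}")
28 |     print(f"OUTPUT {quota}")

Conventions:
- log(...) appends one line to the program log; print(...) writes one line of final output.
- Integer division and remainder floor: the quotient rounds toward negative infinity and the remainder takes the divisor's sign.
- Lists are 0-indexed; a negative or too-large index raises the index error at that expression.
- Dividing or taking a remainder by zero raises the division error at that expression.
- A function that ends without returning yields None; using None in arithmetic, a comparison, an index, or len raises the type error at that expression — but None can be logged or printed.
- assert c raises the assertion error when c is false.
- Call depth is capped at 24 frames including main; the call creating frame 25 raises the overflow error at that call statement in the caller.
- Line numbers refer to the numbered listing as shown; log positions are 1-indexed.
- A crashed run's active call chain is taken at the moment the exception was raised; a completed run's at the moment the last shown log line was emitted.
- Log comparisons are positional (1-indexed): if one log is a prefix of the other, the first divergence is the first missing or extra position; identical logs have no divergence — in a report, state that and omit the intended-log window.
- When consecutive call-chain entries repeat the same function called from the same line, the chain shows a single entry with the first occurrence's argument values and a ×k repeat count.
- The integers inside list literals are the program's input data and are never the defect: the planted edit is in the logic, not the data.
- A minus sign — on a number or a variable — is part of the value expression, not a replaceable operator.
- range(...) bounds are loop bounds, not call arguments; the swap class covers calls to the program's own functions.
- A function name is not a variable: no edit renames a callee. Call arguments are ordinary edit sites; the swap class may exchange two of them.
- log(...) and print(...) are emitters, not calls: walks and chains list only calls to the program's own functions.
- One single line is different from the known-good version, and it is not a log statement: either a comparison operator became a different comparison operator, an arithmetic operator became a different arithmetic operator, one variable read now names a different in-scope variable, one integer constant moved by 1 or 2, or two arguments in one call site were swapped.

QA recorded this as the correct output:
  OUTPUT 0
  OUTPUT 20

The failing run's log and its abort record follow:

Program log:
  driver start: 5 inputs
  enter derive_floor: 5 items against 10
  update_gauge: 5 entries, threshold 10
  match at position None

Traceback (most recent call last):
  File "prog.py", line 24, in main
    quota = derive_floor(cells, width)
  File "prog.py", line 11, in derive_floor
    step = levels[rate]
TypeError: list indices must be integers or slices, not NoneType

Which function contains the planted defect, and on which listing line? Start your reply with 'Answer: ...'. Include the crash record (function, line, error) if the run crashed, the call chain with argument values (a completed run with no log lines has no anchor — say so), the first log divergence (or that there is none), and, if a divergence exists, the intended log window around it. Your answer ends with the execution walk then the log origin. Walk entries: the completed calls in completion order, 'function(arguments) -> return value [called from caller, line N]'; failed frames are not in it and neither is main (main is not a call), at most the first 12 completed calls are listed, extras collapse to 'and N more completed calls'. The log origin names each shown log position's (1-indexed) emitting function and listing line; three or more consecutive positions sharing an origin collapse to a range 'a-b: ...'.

Answer: the defect is in update_gauge at line 4.
Core observation: The earliest visible damage is log position 4 — 'match at position None' rather than the intended 'match at position 1'.
Crash: derive_floor, line 11, TypeError.
Call chain: main -> derive_floor([1, 10, 4, 8, 12], 10) (called at line 24).
First divergence: position 4 — shown 'match at position None', intended 'match at position 1'.
Intended log window:
  2: enter derive_floor: 5 items against 10
  3: update_gauge: 5 entries, threshold 10
  4: match at position 1
  5: stage result 20
Execution walk:
  update_gauge([1, 10, 4, 8, 12], 10) -> None  [called from derive_floor, line 9]
Log origins:
  1: from main, line 23
  2: from derive_floor, line 8
  3: from update_gauge, line 2
  4: from derive_floor, line 10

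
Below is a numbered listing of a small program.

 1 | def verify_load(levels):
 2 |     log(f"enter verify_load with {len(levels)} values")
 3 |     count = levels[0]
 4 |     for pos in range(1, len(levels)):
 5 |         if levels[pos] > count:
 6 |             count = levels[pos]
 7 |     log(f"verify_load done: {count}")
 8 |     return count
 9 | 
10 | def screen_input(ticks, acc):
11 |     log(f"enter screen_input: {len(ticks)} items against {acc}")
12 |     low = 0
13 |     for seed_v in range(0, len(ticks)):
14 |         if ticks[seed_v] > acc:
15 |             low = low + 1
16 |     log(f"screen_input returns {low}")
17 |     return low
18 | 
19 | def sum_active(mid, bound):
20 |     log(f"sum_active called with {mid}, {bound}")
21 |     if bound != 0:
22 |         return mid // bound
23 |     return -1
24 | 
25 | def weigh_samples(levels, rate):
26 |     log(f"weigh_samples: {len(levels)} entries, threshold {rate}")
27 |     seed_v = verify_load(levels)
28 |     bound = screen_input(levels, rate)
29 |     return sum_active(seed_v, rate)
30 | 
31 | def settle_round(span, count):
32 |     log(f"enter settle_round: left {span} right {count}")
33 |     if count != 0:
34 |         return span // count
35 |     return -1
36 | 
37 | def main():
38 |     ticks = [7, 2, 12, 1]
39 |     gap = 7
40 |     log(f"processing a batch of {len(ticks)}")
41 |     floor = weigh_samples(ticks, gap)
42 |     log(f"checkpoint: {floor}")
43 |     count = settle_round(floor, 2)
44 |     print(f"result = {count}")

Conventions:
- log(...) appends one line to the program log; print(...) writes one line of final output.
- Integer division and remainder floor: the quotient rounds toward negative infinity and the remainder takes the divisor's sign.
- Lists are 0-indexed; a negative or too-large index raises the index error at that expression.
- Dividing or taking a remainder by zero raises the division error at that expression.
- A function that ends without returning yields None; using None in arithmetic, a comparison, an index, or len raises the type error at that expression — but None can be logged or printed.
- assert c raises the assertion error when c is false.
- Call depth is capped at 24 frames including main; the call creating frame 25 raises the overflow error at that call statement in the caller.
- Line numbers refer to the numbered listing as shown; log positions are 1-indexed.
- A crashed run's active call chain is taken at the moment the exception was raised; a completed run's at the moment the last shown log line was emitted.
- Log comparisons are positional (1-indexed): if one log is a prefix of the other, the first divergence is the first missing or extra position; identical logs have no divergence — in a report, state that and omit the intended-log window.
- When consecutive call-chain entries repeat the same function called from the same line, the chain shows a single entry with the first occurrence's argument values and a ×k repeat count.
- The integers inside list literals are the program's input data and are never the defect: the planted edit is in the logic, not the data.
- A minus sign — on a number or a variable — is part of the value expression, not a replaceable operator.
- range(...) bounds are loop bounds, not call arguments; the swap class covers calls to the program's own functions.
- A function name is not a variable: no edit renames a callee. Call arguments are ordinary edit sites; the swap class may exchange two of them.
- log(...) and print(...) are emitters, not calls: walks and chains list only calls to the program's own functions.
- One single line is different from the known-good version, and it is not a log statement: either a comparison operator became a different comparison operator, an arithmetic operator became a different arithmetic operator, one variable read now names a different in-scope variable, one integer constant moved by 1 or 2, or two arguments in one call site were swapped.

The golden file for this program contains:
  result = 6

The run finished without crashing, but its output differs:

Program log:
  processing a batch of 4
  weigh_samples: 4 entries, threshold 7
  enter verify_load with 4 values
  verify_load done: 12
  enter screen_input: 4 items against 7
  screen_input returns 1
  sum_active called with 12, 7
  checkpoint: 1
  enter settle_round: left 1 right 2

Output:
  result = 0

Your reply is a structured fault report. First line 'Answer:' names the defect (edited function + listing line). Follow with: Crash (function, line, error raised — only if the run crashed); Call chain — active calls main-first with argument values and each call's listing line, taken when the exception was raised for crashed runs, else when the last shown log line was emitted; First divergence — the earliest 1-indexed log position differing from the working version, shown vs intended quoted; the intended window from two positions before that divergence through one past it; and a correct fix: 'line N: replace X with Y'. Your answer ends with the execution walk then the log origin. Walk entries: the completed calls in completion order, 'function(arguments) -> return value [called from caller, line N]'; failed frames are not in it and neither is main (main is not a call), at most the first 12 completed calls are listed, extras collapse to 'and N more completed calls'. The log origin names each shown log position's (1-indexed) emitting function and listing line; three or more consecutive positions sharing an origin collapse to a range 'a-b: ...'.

Answer: the defect is in weigh_samples at line 29.
The tell: Position 7 is the first bad log line: 'sum_active called with 12, 7' should read 'sum_active called with 12, 1'.
Call chain: main -> settle_round(1, 2) (called at line 43).
First divergence: at position 7 the run shows 'sum_active called with 12, 7' where the working version logs 'sum_active called with 12, 1'.
Intended log window:
  5: enter screen_input: 4 items against 7
  6: screen_input returns 1
  7: sum_active called with 12, 1
  8: checkpoint: 12
Execution walk:
  verify_load([7, 2, 12, 1]) -> 12  [called from weigh_samples, line 27]
  screen_input([7, 2, 12, 1], 7) -> 1  [called from weigh_samples, line 28]
  sum_active(12, 7) -> 1  [called from weigh_samples, line 29]
  weigh_samples([7, 2, 12, 1], 7) -> 1  [called from main, line 41]
  settle_round(1, 2) -> 0  [called from main, line 43]
Log origin:
  1: from main, line 40
  2: from weigh_samples, line 26
  3: from verify_load, line 2
  4: from verify_load, line 7
  5: from screen_input, line 11
  6: from screen_input, line 16
  7: from sum_active, line 20
  8: from main, line 42
  9: from settle_round, line 32
A correct fix: line 29: replace `rate` with `bound`.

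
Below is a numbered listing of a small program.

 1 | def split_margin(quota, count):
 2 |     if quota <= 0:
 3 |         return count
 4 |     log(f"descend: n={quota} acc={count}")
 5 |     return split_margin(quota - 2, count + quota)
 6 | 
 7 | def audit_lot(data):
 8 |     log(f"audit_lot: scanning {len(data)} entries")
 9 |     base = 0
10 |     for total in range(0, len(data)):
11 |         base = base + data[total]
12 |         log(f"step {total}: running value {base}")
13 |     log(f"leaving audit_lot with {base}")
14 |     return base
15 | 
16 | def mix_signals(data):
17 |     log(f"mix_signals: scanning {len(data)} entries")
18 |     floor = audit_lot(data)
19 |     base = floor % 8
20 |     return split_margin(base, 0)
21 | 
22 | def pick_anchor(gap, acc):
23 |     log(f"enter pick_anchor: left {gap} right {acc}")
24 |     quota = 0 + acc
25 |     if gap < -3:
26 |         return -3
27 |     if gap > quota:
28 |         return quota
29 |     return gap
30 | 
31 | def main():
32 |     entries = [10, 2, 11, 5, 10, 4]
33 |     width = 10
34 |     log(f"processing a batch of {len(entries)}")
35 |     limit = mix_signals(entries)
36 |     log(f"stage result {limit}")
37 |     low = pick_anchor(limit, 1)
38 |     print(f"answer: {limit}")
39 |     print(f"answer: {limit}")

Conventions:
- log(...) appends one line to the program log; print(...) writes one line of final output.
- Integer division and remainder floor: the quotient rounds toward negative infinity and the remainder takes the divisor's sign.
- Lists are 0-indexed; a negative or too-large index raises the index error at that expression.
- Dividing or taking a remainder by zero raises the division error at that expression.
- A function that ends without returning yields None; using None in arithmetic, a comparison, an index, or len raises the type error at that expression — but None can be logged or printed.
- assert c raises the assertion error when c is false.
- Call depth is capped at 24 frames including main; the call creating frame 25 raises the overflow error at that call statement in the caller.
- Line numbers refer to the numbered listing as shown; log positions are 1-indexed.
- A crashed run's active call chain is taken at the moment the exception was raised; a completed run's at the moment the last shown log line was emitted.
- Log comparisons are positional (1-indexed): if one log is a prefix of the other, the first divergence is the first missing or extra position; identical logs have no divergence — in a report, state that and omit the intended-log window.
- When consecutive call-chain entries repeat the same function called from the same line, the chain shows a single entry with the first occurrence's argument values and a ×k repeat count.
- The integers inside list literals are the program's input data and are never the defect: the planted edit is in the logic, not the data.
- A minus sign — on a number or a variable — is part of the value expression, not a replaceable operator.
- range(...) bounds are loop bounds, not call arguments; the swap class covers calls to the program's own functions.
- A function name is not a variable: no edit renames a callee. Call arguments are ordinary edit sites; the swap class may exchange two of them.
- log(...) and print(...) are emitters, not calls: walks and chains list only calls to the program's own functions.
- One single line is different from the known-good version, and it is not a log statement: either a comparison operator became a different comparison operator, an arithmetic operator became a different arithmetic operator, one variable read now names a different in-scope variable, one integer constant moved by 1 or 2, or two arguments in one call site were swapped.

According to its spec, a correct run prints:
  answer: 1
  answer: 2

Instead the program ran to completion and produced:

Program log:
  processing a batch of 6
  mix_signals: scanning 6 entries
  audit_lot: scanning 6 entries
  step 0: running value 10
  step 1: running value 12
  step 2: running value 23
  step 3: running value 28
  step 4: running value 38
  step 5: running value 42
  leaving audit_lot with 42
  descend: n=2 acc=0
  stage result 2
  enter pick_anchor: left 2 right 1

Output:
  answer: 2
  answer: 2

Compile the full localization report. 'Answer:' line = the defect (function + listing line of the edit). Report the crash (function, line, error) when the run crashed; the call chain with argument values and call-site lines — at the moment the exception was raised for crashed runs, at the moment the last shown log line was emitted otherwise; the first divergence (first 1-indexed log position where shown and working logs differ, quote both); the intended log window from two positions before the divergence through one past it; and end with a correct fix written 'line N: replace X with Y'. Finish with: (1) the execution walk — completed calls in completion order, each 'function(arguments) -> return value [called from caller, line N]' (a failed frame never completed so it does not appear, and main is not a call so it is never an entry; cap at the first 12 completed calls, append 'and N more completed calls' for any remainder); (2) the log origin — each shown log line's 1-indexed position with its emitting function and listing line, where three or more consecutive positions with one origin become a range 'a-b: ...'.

Answer: the defect is in main at line 38.
Key fact: No log line changed; the fault shows up purely in the output.
Call chain: main -> pick_anchor(2, 1) (called at line 37).
First divergence: none (the log streams are identical).
Execution walk:
  audit_lot([10, 2, 11, 5, 10, 4]) -> 42  [called from mix_signals, line 18]
  split_margin(0, 2) -> 2  [called from split_margin, line 5]
  split_margin(2, 0) -> 2  [called from mix_signals, line 20]
  mix_signals([10, 2, 11, 5, 10, 4]) -> 2  [called from main, line 35]
  pick_anchor(2, 1) -> 1  [called from main, line 37]
Log line origins:
  1 — main, line 34
  2 — mix_signals, line 17
  3 — audit_lot, line 8
  4-9 — audit_lot, line 12
  10 — audit_lot, line 13
  11 — split_margin, line 4
  12 — main, line 36
  13 — pick_anchor, line 23
A correct fix: line 38: replace `limit` with `low`.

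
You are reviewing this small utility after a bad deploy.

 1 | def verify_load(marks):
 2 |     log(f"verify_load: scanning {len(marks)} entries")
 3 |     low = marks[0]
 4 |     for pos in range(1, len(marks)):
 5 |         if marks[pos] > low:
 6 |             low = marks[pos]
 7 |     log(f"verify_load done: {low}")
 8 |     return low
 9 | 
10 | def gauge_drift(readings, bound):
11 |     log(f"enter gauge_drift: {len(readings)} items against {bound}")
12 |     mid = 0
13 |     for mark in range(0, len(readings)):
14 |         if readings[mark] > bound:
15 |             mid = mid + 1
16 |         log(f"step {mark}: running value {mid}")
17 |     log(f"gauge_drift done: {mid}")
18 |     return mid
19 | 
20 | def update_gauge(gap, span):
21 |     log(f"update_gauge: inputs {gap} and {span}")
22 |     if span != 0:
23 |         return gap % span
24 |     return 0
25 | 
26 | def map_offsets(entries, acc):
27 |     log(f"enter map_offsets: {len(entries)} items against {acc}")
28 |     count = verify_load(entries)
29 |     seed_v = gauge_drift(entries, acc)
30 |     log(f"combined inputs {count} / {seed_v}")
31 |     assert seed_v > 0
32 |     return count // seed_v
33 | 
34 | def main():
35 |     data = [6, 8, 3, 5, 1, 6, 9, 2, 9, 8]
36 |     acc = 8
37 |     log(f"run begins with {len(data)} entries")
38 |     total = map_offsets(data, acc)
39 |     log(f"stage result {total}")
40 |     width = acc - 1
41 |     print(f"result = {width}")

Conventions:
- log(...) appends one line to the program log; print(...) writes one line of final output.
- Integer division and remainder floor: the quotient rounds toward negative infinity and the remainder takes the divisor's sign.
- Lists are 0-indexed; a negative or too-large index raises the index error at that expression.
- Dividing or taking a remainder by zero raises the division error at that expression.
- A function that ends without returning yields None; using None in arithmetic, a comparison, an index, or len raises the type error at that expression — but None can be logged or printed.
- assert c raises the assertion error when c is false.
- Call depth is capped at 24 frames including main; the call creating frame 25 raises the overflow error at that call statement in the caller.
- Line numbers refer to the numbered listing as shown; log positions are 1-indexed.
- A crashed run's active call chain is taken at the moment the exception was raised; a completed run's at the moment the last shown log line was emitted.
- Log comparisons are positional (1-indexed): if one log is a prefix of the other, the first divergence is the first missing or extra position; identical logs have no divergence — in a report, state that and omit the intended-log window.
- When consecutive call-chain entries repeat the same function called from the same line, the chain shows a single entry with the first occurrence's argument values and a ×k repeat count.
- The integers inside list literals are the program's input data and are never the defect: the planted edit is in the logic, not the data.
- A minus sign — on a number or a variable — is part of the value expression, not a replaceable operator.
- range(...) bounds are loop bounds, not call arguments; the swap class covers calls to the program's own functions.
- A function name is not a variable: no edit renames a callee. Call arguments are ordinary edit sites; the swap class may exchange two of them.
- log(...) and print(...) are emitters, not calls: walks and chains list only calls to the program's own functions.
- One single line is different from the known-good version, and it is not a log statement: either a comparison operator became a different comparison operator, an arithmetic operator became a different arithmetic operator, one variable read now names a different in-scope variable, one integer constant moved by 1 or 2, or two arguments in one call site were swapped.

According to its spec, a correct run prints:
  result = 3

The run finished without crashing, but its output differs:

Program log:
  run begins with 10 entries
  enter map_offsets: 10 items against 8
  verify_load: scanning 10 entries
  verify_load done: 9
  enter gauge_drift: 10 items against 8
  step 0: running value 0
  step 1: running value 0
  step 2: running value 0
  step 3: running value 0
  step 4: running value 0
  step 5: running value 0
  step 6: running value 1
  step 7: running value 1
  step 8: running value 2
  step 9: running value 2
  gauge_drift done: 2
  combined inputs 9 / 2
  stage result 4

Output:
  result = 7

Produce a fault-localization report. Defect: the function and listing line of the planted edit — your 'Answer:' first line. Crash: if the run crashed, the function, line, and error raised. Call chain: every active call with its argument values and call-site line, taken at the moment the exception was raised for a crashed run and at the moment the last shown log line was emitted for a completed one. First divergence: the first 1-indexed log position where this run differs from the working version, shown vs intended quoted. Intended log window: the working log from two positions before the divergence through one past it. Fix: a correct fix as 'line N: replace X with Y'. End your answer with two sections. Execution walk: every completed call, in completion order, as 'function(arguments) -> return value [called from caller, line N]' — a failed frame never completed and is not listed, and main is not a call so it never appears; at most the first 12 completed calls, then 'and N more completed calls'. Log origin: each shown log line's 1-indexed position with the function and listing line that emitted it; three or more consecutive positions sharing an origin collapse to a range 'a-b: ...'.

Answer: the defect is in main at line 40.
Core observation: Log streams are identical — the defect surfaces only in the printed output.
Call chain: main.
First divergence: none — the logs agree in full.
Execution walk:
  verify_load([6, 8, 3, 5, 1, 6, 9, 2, 9, 8]) -> 9  [called from map_offsets, line 28]
  gauge_drift([6, 8, 3, 5, 1, 6, 9, 2, 9, 8], 8) -> 2  [called from map_offsets, line 29]
  map_offsets([6, 8, 3, 5, 1, 6, 9, 2, 9, 8], 8) -> 4  [called from main, line 38]
Origin of each log line:
  1: emitted by main (line 37)
  2: emitted by map_offsets (line 27)
  3: emitted by verify_load (line 2)
  4: emitted by verify_load (line 7)
  5: emitted by gauge_drift (line 11)
  6-15: emitted by gauge_drift (line 16)
  16: emitted by gauge_drift (line 17)
  17: emitted by map_offsets (line 30)
  18: emitted by main (line 39)
A correct fix: line 40: replace `acc` with `total`.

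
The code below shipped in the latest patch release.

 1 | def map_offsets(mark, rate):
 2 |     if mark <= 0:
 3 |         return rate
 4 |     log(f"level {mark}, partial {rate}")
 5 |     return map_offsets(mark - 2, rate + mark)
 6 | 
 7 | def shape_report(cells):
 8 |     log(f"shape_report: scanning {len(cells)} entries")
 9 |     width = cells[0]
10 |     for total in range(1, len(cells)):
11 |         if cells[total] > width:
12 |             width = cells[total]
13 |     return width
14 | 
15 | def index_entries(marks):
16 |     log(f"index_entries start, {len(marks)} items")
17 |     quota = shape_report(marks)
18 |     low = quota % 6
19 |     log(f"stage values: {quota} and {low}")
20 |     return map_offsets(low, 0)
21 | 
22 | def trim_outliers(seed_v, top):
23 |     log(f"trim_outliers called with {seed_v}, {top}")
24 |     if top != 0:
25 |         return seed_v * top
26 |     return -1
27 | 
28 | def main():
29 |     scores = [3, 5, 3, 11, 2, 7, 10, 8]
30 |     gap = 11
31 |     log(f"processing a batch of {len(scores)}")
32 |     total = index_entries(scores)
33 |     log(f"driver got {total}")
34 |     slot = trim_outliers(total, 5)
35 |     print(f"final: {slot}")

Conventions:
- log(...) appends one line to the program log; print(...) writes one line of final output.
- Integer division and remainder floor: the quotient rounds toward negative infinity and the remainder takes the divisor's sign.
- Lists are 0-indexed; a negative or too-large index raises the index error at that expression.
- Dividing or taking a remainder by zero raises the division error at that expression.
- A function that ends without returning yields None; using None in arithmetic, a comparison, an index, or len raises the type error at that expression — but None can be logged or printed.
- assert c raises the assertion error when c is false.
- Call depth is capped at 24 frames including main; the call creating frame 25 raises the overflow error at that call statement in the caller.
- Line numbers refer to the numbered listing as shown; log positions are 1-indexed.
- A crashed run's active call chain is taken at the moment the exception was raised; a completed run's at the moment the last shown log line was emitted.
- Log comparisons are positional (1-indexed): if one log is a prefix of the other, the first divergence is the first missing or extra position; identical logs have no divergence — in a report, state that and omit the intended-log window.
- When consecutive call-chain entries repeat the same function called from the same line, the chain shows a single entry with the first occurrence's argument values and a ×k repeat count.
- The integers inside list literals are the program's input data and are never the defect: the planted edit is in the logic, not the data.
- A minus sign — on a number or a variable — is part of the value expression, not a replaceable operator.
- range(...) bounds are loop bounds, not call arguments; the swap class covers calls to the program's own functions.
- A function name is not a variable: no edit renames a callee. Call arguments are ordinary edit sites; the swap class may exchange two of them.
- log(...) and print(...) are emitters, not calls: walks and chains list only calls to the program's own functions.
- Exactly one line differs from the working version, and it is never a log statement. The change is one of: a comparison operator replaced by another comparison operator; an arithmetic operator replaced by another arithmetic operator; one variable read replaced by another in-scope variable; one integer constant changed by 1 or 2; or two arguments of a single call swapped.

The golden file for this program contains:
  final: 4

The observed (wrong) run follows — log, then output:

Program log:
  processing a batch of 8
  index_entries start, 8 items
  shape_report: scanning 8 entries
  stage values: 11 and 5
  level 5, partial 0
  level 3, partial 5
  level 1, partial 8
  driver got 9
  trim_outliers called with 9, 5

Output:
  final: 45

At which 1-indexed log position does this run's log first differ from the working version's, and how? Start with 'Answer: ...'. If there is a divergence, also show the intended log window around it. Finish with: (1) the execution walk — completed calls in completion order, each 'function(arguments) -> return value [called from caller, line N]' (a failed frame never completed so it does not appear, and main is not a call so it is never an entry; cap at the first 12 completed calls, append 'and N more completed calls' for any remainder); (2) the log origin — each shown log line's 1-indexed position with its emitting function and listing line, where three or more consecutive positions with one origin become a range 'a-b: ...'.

Answer: none; the two logs match at every position.
Execution walk:
  shape_report([3, 5, 3, 11, 2, 7, 10, 8]) -> 11  [called from index_entries, line 17]
  map_offsets(-1, 9) -> 9  [called from map_offsets, line 5]
  map_offsets(1, 8) -> 9  [called from map_offsets, line 5]
  map_offsets(3, 5) -> 9  [called from map_offsets, line 5]
  map_offsets(5, 0) -> 9  [called from index_entries, line 20]
  index_entries([3, 5, 3, 11, 2, 7, 10, 8]) -> 9  [called from main, line 32]
  trim_outliers(9, 5) -> 45  [called from main, line 34]
Log origin:
  1: emitted by main (line 31)
  2: emitted by index_entries (line 16)
  3: emitted by shape_report (line 8)
  4: emitted by index_entries (line 19)
  5-7: emitted by map_offsets (line 4)
  8: emitted by main (line 33)
  9: emitted by trim_outliers (line 23)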